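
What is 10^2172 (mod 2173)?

10^1 ≡ 10 (mod 2173)
10^2 ≡ 10^2 = 100 ≡ 100 (mod 2173)
10^4 ≡ 100^2 = 10000 ≡ 1308 (mod 2173)
10^8 ≡ 1308^2 = 1710864 ≡ 713 (mod 2173)
10^16 ≡ 713^2 = 508369 ≡ 2060 (mod 2173)
10^32 ≡ 2060^2 = 4243600 ≡ 1904 (mod 2173)
10^64 ≡ 1904^2 = 3625216 ≡ 652 (mod 2173)
10^128 ≡ 652^2 = 425104 ≡ 1369 (mod 2173)
10^256 ≡ 1369^2 = 1874161 ≡ 1035 (mod 2173)
10^512 ≡ 1035^2 = 1071225 ≡ 2109 (mod 2173)
10^1024 ≡ 2109^2 = 4447881 ≡ 1923 (mod 2173)
10^2048 ≡ 1923^2 = 3697929 ≡ 1656 (mod 2173)
2172 = 2048 + 64 + 32 + 16 + 8 + 4 in binary powers of 2.
So 10^2172 ≡ 1656 · 652 · 1904 · 2060 · 713 · 1308 ≡ 1494 (mod 2173).
Since 1494 ≠ 1, base 10 is a Fermat witness: 2173 is composite.

1494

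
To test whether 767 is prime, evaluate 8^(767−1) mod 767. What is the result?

285

8^1 ≡ 8 (mod 767)
8^2 ≡ 8^2 = 64 ≡ 64 (mod 767)
8^4 ≡ 64^2 = 4096 ≡ 261 (mod 767)
8^8 ≡ 261^2 = 68121 ≡ 625 (mod 767)
8^16 ≡ 625^2 = 390625 ≡ 222 (mod 767)
8^32 ≡ 222^2 = 49284 ≡ 196 (mod 767)
8^64 ≡ 196^2 = 38416 ≡ 66 (mod 767)
8^128 ≡ 66^2 = 4356 ≡ 521 (mod 767)
8^256 ≡ 521^2 = 271441 ≡ 690 (mod 767)
8^512 ≡ 690^2 = 476100 ≡ 560 (mod 767)
766 = 512 + 128 + 64 + 32 + 16 + 8 + 4 + 2 in binary powers of 2.
So 8^766 ≡ 560 · 521 · 66 · 196 · 222 · 625 · 261 · 64 ≡ 285 (mod 767).
Since 285 ≠ 1, base 8 is a Fermat witness: 767 is composite.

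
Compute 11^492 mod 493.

285

11^1 ≡ 11 (mod 493)
11^2 ≡ 11^2 = 121 ≡ 121 (mod 493)
11^4 ≡ 121^2 = 14641 ≡ 344 (mod 493)
11^8 ≡ 344^2 = 118336 ≡ 16 (mod 493)
11^16 ≡ 16^2 = 256 ≡ 256 (mod 493)
11^32 ≡ 256^2 = 65536 ≡ 460 (mod 493)
11^64 ≡ 460^2 = 211600 ≡ 103 (mod 493)
11^128 ≡ 103^2 = 10609 ≡ 256 (mod 493)
11^256 ≡ 256^2 = 65536 ≡ 460 (mod 493)
492 = 256 + 128 + 64 + 32 + 8 + 4 in binary powers of 2.
So 11^492 ≡ 460 · 256 · 103 · 460 · 16 · 344 ≡ 285 (mod 493).
Since 285 ≠ 1, base 11 is a Fermat witness: 493 is composite.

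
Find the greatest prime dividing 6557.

6557 = 79 · 83
83 is prime.
So 6557 = 79 · 83; the largest prime factor is 83.

83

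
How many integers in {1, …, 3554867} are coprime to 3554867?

Factor: 3554867 = 113 · 163 · 193.
φ(3554867) = (113−1) · (163−1) · (193−1) = 112 · 162 · 192 = 3483648.

3483648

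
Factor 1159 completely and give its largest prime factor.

1159 = 19 · 61
61 is prime.
So 1159 = 19 · 61; the largest prime factor is 61.

61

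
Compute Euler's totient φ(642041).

Factor: 642041 = 31 · 139 · 149.
φ(642041) = (31−1) · (139−1) · (149−1) = 30 · 138 · 148 = 612720.

612720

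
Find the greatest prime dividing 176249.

97

176249 = 23 · 7663
7663 = 79 · 97
97 is prime.
So 176249 = 23 · 79 · 97; the largest prime factor is 97.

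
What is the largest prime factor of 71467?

89

71467 = 11 · 6497
6497 = 73 · 89
89 is prime.
So 71467 = 11 · 73 · 89; the largest prime factor is 89.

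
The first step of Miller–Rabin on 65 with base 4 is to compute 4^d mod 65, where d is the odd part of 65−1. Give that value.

4

65 − 1 = 64 = 2^6 · 1, so d = 1.
4^1 ≡ 4 (mod 65)
1 = 1 in binary powers of 2.
So 4^1 ≡ 4 ≡ 4 (mod 65).
Squaring chain: 4 → 16 → 61 → 16 → 61 → 16; never reaches −1, so base 4 is a Miller–Rabin witness that 65 is composite.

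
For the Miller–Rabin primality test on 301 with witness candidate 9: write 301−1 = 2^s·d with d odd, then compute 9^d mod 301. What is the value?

301 − 1 = 300 = 2^2 · 75, so d = 75.
9^1 ≡ 9 (mod 301)
9^2 ≡ 9^2 = 81 ≡ 81 (mod 301)
9^4 ≡ 81^2 = 6561 ≡ 240 (mod 301)
9^8 ≡ 240^2 = 57600 ≡ 109 (mod 301)
9^16 ≡ 109^2 = 11881 ≡ 142 (mod 301)
9^32 ≡ 142^2 = 20164 ≡ 298 (mod 301)
9^64 ≡ 298^2 = 88804 ≡ 9 (mod 301)
75 = 64 + 8 + 2 + 1 in binary powers of 2.
So 9^75 ≡ 9 · 109 · 81 · 9 ≡ 274 (mod 301).
Squaring chain: 274 → 127; never reaches −1, so base 9 is a Miller–Rabin witness that 301 is composite.

274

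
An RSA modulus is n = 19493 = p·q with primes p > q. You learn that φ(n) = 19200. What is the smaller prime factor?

φ(n) = (p−1)(q−1) = n − (p+q) + 1, so p + q = 19493 − 19200 + 1 = 294.
p and q are the roots of t² − 294t + 19493 = 0.
Discriminant: 294² − 4·19493 = 86436 − 77972 = 8464; √8464 = 92.
q = (294 − 92)/2 = 101, p = (294 + 92)/2 = 193.
Check: 101 · 193 = 19493.

101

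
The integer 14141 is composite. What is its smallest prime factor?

14141 is odd.
Digit sum 11, not divisible by 3.
Ends in 1: not divisible by 5.
7: 14141 = 7·2020 + 1
11: 14141 = 11·1285 + 6
13: 14141 = 13·1087 + 10
17: 14141 = 17·831 + 14
19: 14141 = 19·744 + 5
23: 14141 = 23·614 + 19
29: 14141 = 29·487 + 18
31: 14141 = 31·456 + 5
37: 14141 = 37·382 + 7
41: 14141 = 41·344 + 37
43: 14141 = 43·328 + 37
47: 14141 = 47·300 + 41
53: 14141 = 53·266 + 43
59: 14141 = 59·239 + 40
61: 14141 = 61·231 + 50
67: 14141 = 67·211 + 4
71: 14141 = 71·199 + 12
73: 14141 = 73·193 + 52
79: 14141 = 79·179

79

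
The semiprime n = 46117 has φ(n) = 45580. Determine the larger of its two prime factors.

431

φ(n) = (p−1)(q−1) = n − (p+q) + 1, so p + q = 46117 − 45580 + 1 = 538.
p and q are the roots of t² − 538t + 46117 = 0.
Discriminant: 538² − 4·46117 = 289444 − 184468 = 104976; √104976 = 324.
q = (538 − 324)/2 = 107, p = (538 + 324)/2 = 431.
Check: 107 · 431 = 46117.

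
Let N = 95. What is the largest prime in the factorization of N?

95 = 5 · 19
19 is prime.
So 95 = 5 · 19; the largest prime factor is 19.

19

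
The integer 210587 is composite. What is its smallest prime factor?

13

210587 is odd.
Digit sum 23, not divisible by 3.
Ends in 7: not divisible by 5.
7: 210587 = 7·30083 + 6
11: 210587 = 11·19144 + 3
13: 210587 = 13·16199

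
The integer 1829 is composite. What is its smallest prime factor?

1829 is odd.
Digit sum 20, not divisible by 3.
Ends in 9: not divisible by 5.
7: 1829 = 7·261 + 2
11: 1829 = 11·166 + 3
13: 1829 = 13·140 + 9
17: 1829 = 17·107 + 10
19: 1829 = 19·96 + 5
23: 1829 = 23·79 + 12
29: 1829 = 29·63 + 2
31: 1829 = 31·59

31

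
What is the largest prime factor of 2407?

83

2407 = 29 · 83
83 is prime.
So 2407 = 29 · 83; the largest prime factor is 83.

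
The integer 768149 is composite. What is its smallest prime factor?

768149 is odd.
Digit sum 35, not divisible by 3.
Ends in 9: not divisible by 5.
7: 768149 = 7·109735 + 4
11: 768149 = 11·69831 + 8
13: 768149 = 13·59088 + 5
17: 768149 = 17·45185 + 4
19: 768149 = 19·40428 + 17
23: 768149 = 23·33397 + 18
29: 768149 = 29·26487 + 26
31: 768149 = 31·24779

31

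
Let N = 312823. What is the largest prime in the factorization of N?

67

312823 = 7 · 44689
44689 = 23 · 1943
1943 = 29 · 67
67 is prime.
So 312823 = 7 · 23 · 29 · 67; the largest prime factor is 67.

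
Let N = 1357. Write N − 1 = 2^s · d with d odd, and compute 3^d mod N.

1357 − 1 = 1356 = 2^2 · 339, so d = 339.
3^1 ≡ 3 (mod 1357)
3^2 ≡ 3^2 = 9 ≡ 9 (mod 1357)
3^4 ≡ 9^2 = 81 ≡ 81 (mod 1357)
3^8 ≡ 81^2 = 6561 ≡ 1133 (mod 1357)
3^16 ≡ 1133^2 = 1283689 ≡ 1324 (mod 1357)
3^32 ≡ 1324^2 = 1752976 ≡ 1089 (mod 1357)
3^64 ≡ 1089^2 = 1185921 ≡ 1260 (mod 1357)
3^128 ≡ 1260^2 = 1587600 ≡ 1267 (mod 1357)
3^256 ≡ 1267^2 = 1605289 ≡ 1315 (mod 1357)
339 = 256 + 64 + 16 + 2 + 1 in binary powers of 2.
So 3^339 ≡ 1315 · 1260 · 1324 · 9 · 3 ≡ 41 (mod 1357).
Squaring chain: 41 → 324; never reaches −1, so base 3 is a Miller–Rabin witness that 1357 is composite.

41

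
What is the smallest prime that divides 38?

38 is even: 2 divides it.

2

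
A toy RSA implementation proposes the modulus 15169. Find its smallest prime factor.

7

15169 is odd.
Digit sum 22, not divisible by 3.
Ends in 9: not divisible by 5.
7: 15169 = 7·2167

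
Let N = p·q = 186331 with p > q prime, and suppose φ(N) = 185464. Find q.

389

φ(n) = (p−1)(q−1) = n − (p+q) + 1, so p + q = 186331 − 185464 + 1 = 868.
p and q are the roots of t² − 868t + 186331 = 0.
Discriminant: 868² − 4·186331 = 753424 − 745324 = 8100; √8100 = 90.
q = (868 − 90)/2 = 389, p = (868 + 90)/2 = 479.
Check: 389 · 479 = 186331.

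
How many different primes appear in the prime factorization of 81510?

81510 = 2 · 40755
40755 = 3 · 13585
13585 = 5 · 2717
2717 = 11 · 247
247 = 13 · 19
81510 = 2 · 3 · 5 · 11 · 13 · 19, which has 6 distinct prime factors.

6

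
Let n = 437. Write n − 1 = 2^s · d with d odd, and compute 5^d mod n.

290

437 − 1 = 436 = 2^2 · 109, so d = 109.
5^1 ≡ 5 (mod 437)
5^2 ≡ 5^2 = 25 ≡ 25 (mod 437)
5^4 ≡ 25^2 = 625 ≡ 188 (mod 437)
5^8 ≡ 188^2 = 35344 ≡ 384 (mod 437)
5^16 ≡ 384^2 = 147456 ≡ 187 (mod 437)
5^32 ≡ 187^2 = 34969 ≡ 9 (mod 437)
5^64 ≡ 9^2 = 81 ≡ 81 (mod 437)
109 = 64 + 32 + 8 + 4 + 1 in binary powers of 2.
So 5^109 ≡ 81 · 9 · 384 · 188 · 5 ≡ 290 (mod 437).
Squaring chain: 290 → 196; never reaches −1, so base 5 is a Miller–Rabin witness that 437 is composite.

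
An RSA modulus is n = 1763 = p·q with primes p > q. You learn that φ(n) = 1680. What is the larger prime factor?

43

φ(n) = (p−1)(q−1) = n − (p+q) + 1, so p + q = 1763 − 1680 + 1 = 84.
p and q are the roots of t² − 84t + 1763 = 0.
Discriminant: 84² − 4·1763 = 7056 − 7052 = 4; √4 = 2.
q = (84 − 2)/2 = 41, p = (84 + 2)/2 = 43.
Check: 41 · 43 = 1763.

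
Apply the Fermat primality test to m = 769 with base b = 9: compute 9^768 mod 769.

1

9^1 ≡ 9 (mod 769)
9^2 ≡ 9^2 = 81 ≡ 81 (mod 769)
9^4 ≡ 81^2 = 6561 ≡ 409 (mod 769)
9^8 ≡ 409^2 = 167281 ≡ 408 (mod 769)
9^16 ≡ 408^2 = 166464 ≡ 360 (mod 769)
9^32 ≡ 360^2 = 129600 ≡ 408 (mod 769)
9^64 ≡ 408^2 = 166464 ≡ 360 (mod 769)
9^128 ≡ 360^2 = 129600 ≡ 408 (mod 769)
9^256 ≡ 408^2 = 166464 ≡ 360 (mod 769)
9^512 ≡ 360^2 = 129600 ≡ 408 (mod 769)
768 = 512 + 256 in binary powers of 2.
So 9^768 ≡ 408 · 360 ≡ 1 (mod 769).
Since the result is 1, base 9 gives no evidence that 769 is composite.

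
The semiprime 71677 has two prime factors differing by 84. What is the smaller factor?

229

Since p = q + 84, we have 71677 = q(q + 84), so q² + 84q − 71677 = 0.
Discriminant: 84² + 4·71677 = 7056 + 286708 = 293764; √293764 = 542.
q = (−84 + 542)/2 = 229, and p = q + 84 = 313.
Check: 229 · 313 = 71677.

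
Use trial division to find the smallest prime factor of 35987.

7

35987 is odd.
Digit sum 32, not divisible by 3.
Ends in 7: not divisible by 5.
7: 35987 = 7·5141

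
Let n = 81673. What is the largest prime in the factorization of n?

67

81673 = 23 · 3551
3551 = 53 · 67
67 is prime.
So 81673 = 23 · 53 · 67; the largest prime factor is 67.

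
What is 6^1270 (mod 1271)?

583

6^1 ≡ 6 (mod 1271)
6^2 ≡ 6^2 = 36 ≡ 36 (mod 1271)
6^4 ≡ 36^2 = 1296 ≡ 25 (mod 1271)
6^8 ≡ 25^2 = 625 ≡ 625 (mod 1271)
6^16 ≡ 625^2 = 390625 ≡ 428 (mod 1271)
6^32 ≡ 428^2 = 183184 ≡ 160 (mod 1271)
6^64 ≡ 160^2 = 25600 ≡ 180 (mod 1271)
6^128 ≡ 180^2 = 32400 ≡ 625 (mod 1271)
6^256 ≡ 625^2 = 390625 ≡ 428 (mod 1271)
6^512 ≡ 428^2 = 183184 ≡ 160 (mod 1271)
6^1024 ≡ 160^2 = 25600 ≡ 180 (mod 1271)
1270 = 1024 + 128 + 64 + 32 + 16 + 4 + 2 in binary powers of 2.
So 6^1270 ≡ 180 · 625 · 180 · 160 · 428 · 25 · 36 ≡ 583 (mod 1271).
Since 583 ≠ 1, base 6 is a Fermat witness: 1271 is composite.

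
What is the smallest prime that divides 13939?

53

13939 is odd.
Digit sum 25, not divisible by 3.
Ends in 9: not divisible by 5.
7: 13939 = 7·1991 + 2
11: 13939 = 11·1267 + 2
13: 13939 = 13·1072 + 3
17: 13939 = 17·819 + 16
19: 13939 = 19·733 + 12
23: 13939 = 23·606 + 1
29: 13939 = 29·480 + 19
31: 13939 = 31·449 + 20
37: 13939 = 37·376 + 27
41: 13939 = 41·339 + 40
43: 13939 = 43·324 + 7
47: 13939 = 47·296 + 27
53: 13939 = 53·263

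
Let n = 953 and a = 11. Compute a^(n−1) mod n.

11^1 ≡ 11 (mod 953)
11^2 ≡ 11^2 = 121 ≡ 121 (mod 953)
11^4 ≡ 121^2 = 14641 ≡ 346 (mod 953)
11^8 ≡ 346^2 = 119716 ≡ 591 (mod 953)
11^16 ≡ 591^2 = 349281 ≡ 483 (mod 953)
11^32 ≡ 483^2 = 233289 ≡ 757 (mod 953)
11^64 ≡ 757^2 = 573049 ≡ 296 (mod 953)
11^128 ≡ 296^2 = 87616 ≡ 893 (mod 953)
11^256 ≡ 893^2 = 797449 ≡ 741 (mod 953)
11^512 ≡ 741^2 = 549081 ≡ 153 (mod 953)
952 = 512 + 256 + 128 + 32 + 16 + 8 in binary powers of 2.
So 11^952 ≡ 153 · 741 · 893 · 757 · 483 · 591 ≡ 1 (mod 953).
Since the result is 1, base 11 gives no evidence that 953 is composite.

1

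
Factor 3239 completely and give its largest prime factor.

79

3239 = 41 · 79
79 is prime.
So 3239 = 41 · 79; the largest prime factor is 79.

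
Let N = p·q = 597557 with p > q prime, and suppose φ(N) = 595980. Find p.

φ(n) = (p−1)(q−1) = n − (p+q) + 1, so p + q = 597557 − 595980 + 1 = 1578.
p and q are the roots of t² − 1578t + 597557 = 0.
Discriminant: 1578² − 4·597557 = 2490084 − 2390228 = 99856; √99856 = 316.
q = (1578 − 316)/2 = 631, p = (1578 + 316)/2 = 947.
Check: 631 · 947 = 597557.

947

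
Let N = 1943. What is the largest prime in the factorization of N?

1943 = 29 · 67
67 is prime.
So 1943 = 29 · 67; the largest prime factor is 67.

67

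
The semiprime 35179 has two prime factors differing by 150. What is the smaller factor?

Since p = q + 150, we have 35179 = q(q + 150), so q² + 150q − 35179 = 0.
Discriminant: 150² + 4·35179 = 22500 + 140716 = 163216; √163216 = 404.
q = (−150 + 404)/2 = 127, and p = q + 150 = 277.
Check: 127 · 277 = 35179.

127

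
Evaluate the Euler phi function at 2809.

Factor: 2809 = 53^2.
φ(2809) = 53^1·(53−1) = 2756.

2756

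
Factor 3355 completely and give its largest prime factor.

61

3355 = 5 · 671
671 = 11 · 61
61 is prime.
So 3355 = 5 · 11 · 61; the largest prime factor is 61.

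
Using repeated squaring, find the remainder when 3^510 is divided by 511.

218

3^1 ≡ 3 (mod 511)
3^2 ≡ 3^2 = 9 ≡ 9 (mod 511)
3^4 ≡ 9^2 = 81 ≡ 81 (mod 511)
3^8 ≡ 81^2 = 6561 ≡ 429 (mod 511)
3^16 ≡ 429^2 = 184041 ≡ 81 (mod 511)
3^32 ≡ 81^2 = 6561 ≡ 429 (mod 511)
3^64 ≡ 429^2 = 184041 ≡ 81 (mod 511)
3^128 ≡ 81^2 = 6561 ≡ 429 (mod 511)
3^256 ≡ 429^2 = 184041 ≡ 81 (mod 511)
510 = 256 + 128 + 64 + 32 + 16 + 8 + 4 + 2 in binary powers of 2.
So 3^510 ≡ 81 · 429 · 81 · 429 · 81 · 429 · 81 · 9 ≡ 218 (mod 511).
Since 218 ≠ 1, base 3 is a Fermat witness: 511 is composite.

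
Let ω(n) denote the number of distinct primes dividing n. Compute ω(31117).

2

31117 = 29^2 · 37
31117 = 29^2 · 37, which has 2 distinct prime factors.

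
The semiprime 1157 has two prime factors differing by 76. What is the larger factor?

Since p = q + 76, we have 1157 = q(q + 76), so q² + 76q − 1157 = 0.
Discriminant: 76² + 4·1157 = 5776 + 4628 = 10404; √10404 = 102.
q = (−76 + 102)/2 = 13, and p = q + 76 = 89.
Check: 13 · 89 = 1157.

89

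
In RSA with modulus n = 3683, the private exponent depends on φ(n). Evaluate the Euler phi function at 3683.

Factor: 3683 = 29 · 127.
φ(3683) = (29−1) · (127−1) = 28 · 126 = 3528.

3528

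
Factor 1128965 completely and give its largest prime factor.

89

1128965 = 5 · 225793
225793 = 43 · 5251
5251 = 59 · 89
89 is prime.
So 1128965 = 5 · 43 · 59 · 89; the largest prime factor is 89.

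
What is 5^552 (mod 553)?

141

5^1 ≡ 5 (mod 553)
5^2 ≡ 5^2 = 25 ≡ 25 (mod 553)
5^4 ≡ 25^2 = 625 ≡ 72 (mod 553)
5^8 ≡ 72^2 = 5184 ≡ 207 (mod 553)
5^16 ≡ 207^2 = 42849 ≡ 268 (mod 553)
5^32 ≡ 268^2 = 71824 ≡ 487 (mod 553)
5^64 ≡ 487^2 = 237169 ≡ 485 (mod 553)
5^128 ≡ 485^2 = 235225 ≡ 200 (mod 553)
5^256 ≡ 200^2 = 40000 ≡ 184 (mod 553)
5^512 ≡ 184^2 = 33856 ≡ 123 (mod 553)
552 = 512 + 32 + 8 in binary powers of 2.
So 5^552 ≡ 123 · 487 · 207 ≡ 141 (mod 553).
Since 141 ≠ 1, base 5 is a Fermat witness: 553 is composite.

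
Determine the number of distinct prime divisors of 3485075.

3485075 = 5^2 · 139403
139403 = 11 · 12673
12673 = 19 · 667
667 = 23 · 29
3485075 = 5^2 · 11 · 19 · 23 · 29, which has 5 distinct prime factors.

5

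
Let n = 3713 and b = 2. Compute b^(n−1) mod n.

2^1 ≡ 2 (mod 3713)
2^2 ≡ 2^2 = 4 ≡ 4 (mod 3713)
2^4 ≡ 4^2 = 16 ≡ 16 (mod 3713)
2^8 ≡ 16^2 = 256 ≡ 256 (mod 3713)
2^16 ≡ 256^2 = 65536 ≡ 2415 (mod 3713)
2^32 ≡ 2415^2 = 5832225 ≡ 2815 (mod 3713)
2^64 ≡ 2815^2 = 7924225 ≡ 683 (mod 3713)
2^128 ≡ 683^2 = 466489 ≡ 2364 (mod 3713)
2^256 ≡ 2364^2 = 5588496 ≡ 431 (mod 3713)
2^512 ≡ 431^2 = 185761 ≡ 111 (mod 3713)
2^1024 ≡ 111^2 = 12321 ≡ 1182 (mod 3713)
2^2048 ≡ 1182^2 = 1397124 ≡ 1036 (mod 3713)
3712 = 2048 + 1024 + 512 + 128 in binary powers of 2.
So 2^3712 ≡ 1036 · 1182 · 111 · 2364 ≡ 1076 (mod 3713).
Since 1076 ≠ 1, base 2 is a Fermat witness: 3713 is composite.

1076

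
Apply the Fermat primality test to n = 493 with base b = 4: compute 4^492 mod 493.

103

4^1 ≡ 4 (mod 493)
4^2 ≡ 4^2 = 16 ≡ 16 (mod 493)
4^4 ≡ 16^2 = 256 ≡ 256 (mod 493)
4^8 ≡ 256^2 = 65536 ≡ 460 (mod 493)
4^16 ≡ 460^2 = 211600 ≡ 103 (mod 493)
4^32 ≡ 103^2 = 10609 ≡ 256 (mod 493)
4^64 ≡ 256^2 = 65536 ≡ 460 (mod 493)
4^128 ≡ 460^2 = 211600 ≡ 103 (mod 493)
4^256 ≡ 103^2 = 10609 ≡ 256 (mod 493)
492 = 256 + 128 + 64 + 32 + 8 + 4 in binary powers of 2.
So 4^492 ≡ 256 · 103 · 460 · 256 · 460 · 256 ≡ 103 (mod 493).
Since 103 ≠ 1, base 4 is a Fermat witness: 493 is composite.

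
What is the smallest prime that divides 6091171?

67

6091171 is odd.
Digit sum 25, not divisible by 3.
Ends in 1: not divisible by 5.
7: 6091171 = 7·870167 + 2
11: 6091171 = 11·553742 + 9
13: 6091171 = 13·468551 + 8
17: 6091171 = 17·358304 + 3
19: 6091171 = 19·320587 + 18
23: 6091171 = 23·264833 + 12
29: 6091171 = 29·210040 + 11
31: 6091171 = 31·196489 + 12
37: 6091171 = 37·164626 + 9
41: 6091171 = 41·148565 + 6
43: 6091171 = 43·141655 + 6
47: 6091171 = 47·129599 + 18
53: 6091171 = 53·114927 + 40
59: 6091171 = 59·103240 + 11
61: 6091171 = 61·99855 + 16
67: 6091171 = 67·90913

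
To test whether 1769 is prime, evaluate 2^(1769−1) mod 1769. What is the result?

625

2^1 ≡ 2 (mod 1769)
2^2 ≡ 2^2 = 4 ≡ 4 (mod 1769)
2^4 ≡ 4^2 = 16 ≡ 16 (mod 1769)
2^8 ≡ 16^2 = 256 ≡ 256 (mod 1769)
2^16 ≡ 256^2 = 65536 ≡ 83 (mod 1769)
2^32 ≡ 83^2 = 6889 ≡ 1582 (mod 1769)
2^64 ≡ 1582^2 = 2502724 ≡ 1358 (mod 1769)
2^128 ≡ 1358^2 = 1844164 ≡ 866 (mod 1769)
2^256 ≡ 866^2 = 749956 ≡ 1669 (mod 1769)
2^512 ≡ 1669^2 = 2785561 ≡ 1155 (mod 1769)
2^1024 ≡ 1155^2 = 1334025 ≡ 199 (mod 1769)
1768 = 1024 + 512 + 128 + 64 + 32 + 8 in binary powers of 2.
So 2^1768 ≡ 199 · 1155 · 866 · 1358 · 1582 · 256 ≡ 625 (mod 1769).
Since 625 ≠ 1, base 2 is a Fermat witness: 1769 is composite.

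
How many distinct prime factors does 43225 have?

4

43225 = 5^2 · 1729
1729 = 7 · 247
247 = 13 · 19
43225 = 5^2 · 7 · 13 · 19, which has 4 distinct prime factors.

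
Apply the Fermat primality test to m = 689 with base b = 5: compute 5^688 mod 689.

365

5^1 ≡ 5 (mod 689)
5^2 ≡ 5^2 = 25 ≡ 25 (mod 689)
5^4 ≡ 25^2 = 625 ≡ 625 (mod 689)
5^8 ≡ 625^2 = 390625 ≡ 651 (mod 689)
5^16 ≡ 651^2 = 423801 ≡ 66 (mod 689)
5^32 ≡ 66^2 = 4356 ≡ 222 (mod 689)
5^64 ≡ 222^2 = 49284 ≡ 365 (mod 689)
5^128 ≡ 365^2 = 133225 ≡ 248 (mod 689)
5^256 ≡ 248^2 = 61504 ≡ 183 (mod 689)
5^512 ≡ 183^2 = 33489 ≡ 417 (mod 689)
688 = 512 + 128 + 32 + 16 in binary powers of 2.
So 5^688 ≡ 417 · 248 · 222 · 66 ≡ 365 (mod 689).
Since 365 ≠ 1, base 5 is a Fermat witness: 689 is composite.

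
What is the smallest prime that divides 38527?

38527 is odd.
Digit sum 25, not divisible by 3.
Ends in 7: not divisible by 5.
7: 38527 = 7·5503 + 6
11: 38527 = 11·3502 + 5
13: 38527 = 13·2963 + 8
17: 38527 = 17·2266 + 5
19: 38527 = 19·2027 + 14
23: 38527 = 23·1675 + 2
29: 38527 = 29·1328 + 15
31: 38527 = 31·1242 + 25
37: 38527 = 37·1041 + 10
41: 38527 = 41·939 + 28
43: 38527 = 43·895 + 42
47: 38527 = 47·819 + 34
53: 38527 = 53·726 + 49
59: 38527 = 59·653

59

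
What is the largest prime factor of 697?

697 = 17 · 41
41 is prime.
So 697 = 17 · 41; the largest prime factor is 41.

41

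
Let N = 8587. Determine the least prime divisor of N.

8587 is odd.
Digit sum 28, not divisible by 3.
Ends in 7: not divisible by 5.
7: 8587 = 7·1226 + 5
11: 8587 = 11·780 + 7
13: 8587 = 13·660 + 7
17: 8587 = 17·505 + 2
19: 8587 = 19·451 + 18
23: 8587 = 23·373 + 8
29: 8587 = 29·296 + 3
31: 8587 = 31·277

31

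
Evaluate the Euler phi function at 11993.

Factor: 11993 = 67 · 179.
φ(11993) = (67−1) · (179−1) = 66 · 178 = 11748.

11748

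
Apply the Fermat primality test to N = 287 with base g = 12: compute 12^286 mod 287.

12^1 ≡ 12 (mod 287)
12^2 ≡ 12^2 = 144 ≡ 144 (mod 287)
12^4 ≡ 144^2 = 20736 ≡ 72 (mod 287)
12^8 ≡ 72^2 = 5184 ≡ 18 (mod 287)
12^16 ≡ 18^2 = 324 ≡ 37 (mod 287)
12^32 ≡ 37^2 = 1369 ≡ 221 (mod 287)
12^64 ≡ 221^2 = 48841 ≡ 51 (mod 287)
12^128 ≡ 51^2 = 2601 ≡ 18 (mod 287)
12^256 ≡ 18^2 = 324 ≡ 37 (mod 287)
286 = 256 + 16 + 8 + 4 + 2 in binary powers of 2.
So 12^286 ≡ 37 · 37 · 18 · 72 · 144 ≡ 282 (mod 287).
Since 282 ≠ 1, base 12 is a Fermat witness: 287 is composite.

282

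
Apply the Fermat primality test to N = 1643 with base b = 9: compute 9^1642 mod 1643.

9^1 ≡ 9 (mod 1643)
9^2 ≡ 9^2 = 81 ≡ 81 (mod 1643)
9^4 ≡ 81^2 = 6561 ≡ 1632 (mod 1643)
9^8 ≡ 1632^2 = 2663424 ≡ 121 (mod 1643)
9^16 ≡ 121^2 = 14641 ≡ 1497 (mod 1643)
9^32 ≡ 1497^2 = 2241009 ≡ 1600 (mod 1643)
9^64 ≡ 1600^2 = 2560000 ≡ 206 (mod 1643)
9^128 ≡ 206^2 = 42436 ≡ 1361 (mod 1643)
9^256 ≡ 1361^2 = 1852321 ≡ 660 (mod 1643)
9^512 ≡ 660^2 = 435600 ≡ 205 (mod 1643)
9^1024 ≡ 205^2 = 42025 ≡ 950 (mod 1643)
1642 = 1024 + 512 + 64 + 32 + 8 + 2 in binary powers of 2.
So 9^1642 ≡ 950 · 205 · 206 · 1600 · 121 · 81 ≡ 413 (mod 1643).
Since 413 ≠ 1, base 9 is a Fermat witness: 1643 is composite.

413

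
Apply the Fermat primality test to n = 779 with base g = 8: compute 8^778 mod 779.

8^1 ≡ 8 (mod 779)
8^2 ≡ 8^2 = 64 ≡ 64 (mod 779)
8^4 ≡ 64^2 = 4096 ≡ 201 (mod 779)
8^8 ≡ 201^2 = 40401 ≡ 672 (mod 779)
8^16 ≡ 672^2 = 451584 ≡ 543 (mod 779)
8^32 ≡ 543^2 = 294849 ≡ 387 (mod 779)
8^64 ≡ 387^2 = 149769 ≡ 201 (mod 779)
8^128 ≡ 201^2 = 40401 ≡ 672 (mod 779)
8^256 ≡ 672^2 = 451584 ≡ 543 (mod 779)
8^512 ≡ 543^2 = 294849 ≡ 387 (mod 779)
778 = 512 + 256 + 8 + 2 in binary powers of 2.
So 8^778 ≡ 387 · 543 · 672 · 64 ≡ 353 (mod 779).
Since 353 ≠ 1, base 8 is a Fermat witness: 779 is composite.

353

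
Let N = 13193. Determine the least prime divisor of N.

13193 is odd.
Digit sum 17, not divisible by 3.
Ends in 3: not divisible by 5.
7: 13193 = 7·1884 + 5
11: 13193 = 11·1199 + 4
13: 13193 = 13·1014 + 11
17: 13193 = 17·776 + 1
19: 13193 = 19·694 + 7
23: 13193 = 23·573 + 14
29: 13193 = 29·454 + 27
31: 13193 = 31·425 + 18
37: 13193 = 37·356 + 21
41: 13193 = 41·321 + 32
43: 13193 = 43·306 + 35
47: 13193 = 47·280 + 33
53: 13193 = 53·248 + 49
59: 13193 = 59·223 + 36
61: 13193 = 61·216 + 17
67: 13193 = 67·196 + 61
71: 13193 = 71·185 + 58
73: 13193 = 73·180 + 53
79: 13193 = 79·167

79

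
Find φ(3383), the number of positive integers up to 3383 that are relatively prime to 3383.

Factor: 3383 = 17 · 199.
φ(3383) = (17−1) · (199−1) = 16 · 198 = 3168.

3168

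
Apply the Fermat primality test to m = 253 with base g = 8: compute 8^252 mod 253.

8^1 ≡ 8 (mod 253)
8^2 ≡ 8^2 = 64 ≡ 64 (mod 253)
8^4 ≡ 64^2 = 4096 ≡ 48 (mod 253)
8^8 ≡ 48^2 = 2304 ≡ 27 (mod 253)
8^16 ≡ 27^2 = 729 ≡ 223 (mod 253)
8^32 ≡ 223^2 = 49729 ≡ 141 (mod 253)
8^64 ≡ 141^2 = 19881 ≡ 147 (mod 253)
8^128 ≡ 147^2 = 21609 ≡ 104 (mod 253)
252 = 128 + 64 + 32 + 16 + 8 + 4 in binary powers of 2.
So 8^252 ≡ 104 · 147 · 141 · 223 · 27 · 48 ≡ 141 (mod 253).
Since 141 ≠ 1, base 8 is a Fermat witness: 253 is composite.

141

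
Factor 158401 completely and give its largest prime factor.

158401 = 23 · 6887
6887 = 71 · 97
97 is prime.
So 158401 = 23 · 71 · 97; the largest prime factor is 97.

97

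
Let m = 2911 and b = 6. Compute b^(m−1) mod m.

6^1 ≡ 6 (mod 2911)
6^2 ≡ 6^2 = 36 ≡ 36 (mod 2911)
6^4 ≡ 36^2 = 1296 ≡ 1296 (mod 2911)
6^8 ≡ 1296^2 = 1679616 ≡ 2880 (mod 2911)
6^16 ≡ 2880^2 = 8294400 ≡ 961 (mod 2911)
6^32 ≡ 961^2 = 923521 ≡ 734 (mod 2911)
6^64 ≡ 734^2 = 538756 ≡ 221 (mod 2911)
6^128 ≡ 221^2 = 48841 ≡ 2265 (mod 2911)
6^256 ≡ 2265^2 = 5130225 ≡ 1043 (mod 2911)
6^512 ≡ 1043^2 = 1087849 ≡ 2046 (mod 2911)
6^1024 ≡ 2046^2 = 4186116 ≡ 98 (mod 2911)
6^2048 ≡ 98^2 = 9604 ≡ 871 (mod 2911)
2910 = 2048 + 512 + 256 + 64 + 16 + 8 + 4 + 2 in binary powers of 2.
So 6^2910 ≡ 871 · 2046 · 1043 · 221 · 961 · 2880 · 1296 · 36 ≡ 747 (mod 2911).
Since 747 ≠ 1, base 6 is a Fermat witness: 2911 is composite.

747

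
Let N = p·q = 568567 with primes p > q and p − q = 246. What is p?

887

Since p = q + 246, we have 568567 = q(q + 246), so q² + 246q − 568567 = 0.
Discriminant: 246² + 4·568567 = 60516 + 2274268 = 2334784; √2334784 = 1528.
q = (−246 + 1528)/2 = 641, and p = q + 246 = 887.
Check: 641 · 887 = 568567.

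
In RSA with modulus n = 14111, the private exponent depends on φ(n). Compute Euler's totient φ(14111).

Factor: 14111 = 103 · 137.
φ(14111) = (103−1) · (137−1) = 102 · 136 = 13872.

13872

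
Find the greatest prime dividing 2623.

61

2623 = 43 · 61
61 is prime.
So 2623 = 43 · 61; the largest prime factor is 61.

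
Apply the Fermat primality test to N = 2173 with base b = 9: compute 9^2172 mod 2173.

9^1 ≡ 9 (mod 2173)
9^2 ≡ 9^2 = 81 ≡ 81 (mod 2173)
9^4 ≡ 81^2 = 6561 ≡ 42 (mod 2173)
9^8 ≡ 42^2 = 1764 ≡ 1764 (mod 2173)
9^16 ≡ 1764^2 = 3111696 ≡ 2133 (mod 2173)
9^32 ≡ 2133^2 = 4549689 ≡ 1600 (mod 2173)
9^64 ≡ 1600^2 = 2560000 ≡ 206 (mod 2173)
9^128 ≡ 206^2 = 42436 ≡ 1149 (mod 2173)
9^256 ≡ 1149^2 = 1320201 ≡ 1190 (mod 2173)
9^512 ≡ 1190^2 = 1416100 ≡ 1477 (mod 2173)
9^1024 ≡ 1477^2 = 2181529 ≡ 2010 (mod 2173)
9^2048 ≡ 2010^2 = 4040100 ≡ 493 (mod 2173)
2172 = 2048 + 64 + 32 + 16 + 8 + 4 in binary powers of 2.
So 9^2172 ≡ 493 · 206 · 1600 · 2133 · 1764 · 42 ≡ 1846 (mod 2173).
Since 1846 ≠ 1, base 9 is a Fermat witness: 2173 is composite.

1846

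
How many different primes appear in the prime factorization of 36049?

3

36049 = 13 · 2773
2773 = 47 · 59
36049 = 13 · 47 · 59, which has 3 distinct prime factors.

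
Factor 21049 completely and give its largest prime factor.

21049 = 7 · 3007
3007 = 31 · 97
97 is prime.
So 21049 = 7 · 31 · 97; the largest prime factor is 97.

97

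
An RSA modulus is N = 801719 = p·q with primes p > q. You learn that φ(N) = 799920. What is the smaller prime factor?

φ(n) = (p−1)(q−1) = n − (p+q) + 1, so p + q = 801719 − 799920 + 1 = 1800.
p and q are the roots of t² − 1800t + 801719 = 0.
Discriminant: 1800² − 4·801719 = 3240000 − 3206876 = 33124; √33124 = 182.
q = (1800 − 182)/2 = 809, p = (1800 + 182)/2 = 991.
Check: 809 · 991 = 801719.

809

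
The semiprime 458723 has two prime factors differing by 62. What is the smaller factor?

647

Since p = q + 62, we have 458723 = q(q + 62), so q² + 62q − 458723 = 0.
Discriminant: 62² + 4·458723 = 3844 + 1834892 = 1838736; √1838736 = 1356.
q = (−62 + 1356)/2 = 647, and p = q + 62 = 709.
Check: 647 · 709 = 458723.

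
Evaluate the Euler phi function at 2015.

1440

Factor: 2015 = 5 · 13 · 31.
φ(2015) = (5−1) · (13−1) · (31−1) = 4 · 12 · 30 = 1440.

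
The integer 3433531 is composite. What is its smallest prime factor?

3433531 is odd.
Digit sum 22, not divisible by 3.
Ends in 1: not divisible by 5.
7: 3433531 = 7·490504 + 3
11: 3433531 = 11·312139 + 2
13: 3433531 = 13·264117 + 10
17: 3433531 = 17·201972 + 7
19: 3433531 = 19·180712 + 3
23: 3433531 = 23·149283 + 22
29: 3433531 = 29·118397 + 18
31: 3433531 = 31·110759 + 2
37: 3433531 = 37·92798 + 5
41: 3433531 = 41·83744 + 27
43: 3433531 = 43·79849 + 24
47: 3433531 = 47·73053 + 40
53: 3433531 = 53·64783 + 32
59: 3433531 = 59·58195 + 26
61: 3433531 = 61·56287 + 24
67: 3433531 = 67·51246 + 49
71: 3433531 = 71·48359 + 42
73: 3433531 = 73·47034 + 49
79: 3433531 = 79·43462 + 33
83: 3433531 = 83·41367 + 70
89: 3433531 = 89·38579

89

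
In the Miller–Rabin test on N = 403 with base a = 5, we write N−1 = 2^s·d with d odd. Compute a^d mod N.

403 − 1 = 402 = 2^1 · 201, so d = 201.
5^1 ≡ 5 (mod 403)
5^2 ≡ 5^2 = 25 ≡ 25 (mod 403)
5^4 ≡ 25^2 = 625 ≡ 222 (mod 403)
5^8 ≡ 222^2 = 49284 ≡ 118 (mod 403)
5^16 ≡ 118^2 = 13924 ≡ 222 (mod 403)
5^32 ≡ 222^2 = 49284 ≡ 118 (mod 403)
5^64 ≡ 118^2 = 13924 ≡ 222 (mod 403)
5^128 ≡ 222^2 = 49284 ≡ 118 (mod 403)
201 = 128 + 64 + 8 + 1 in binary powers of 2.
So 5^201 ≡ 118 · 222 · 118 · 5 ≡ 187 (mod 403).
Squaring chain: 187; never reaches −1, so base 5 is a Miller–Rabin witness that 403 is composite.

187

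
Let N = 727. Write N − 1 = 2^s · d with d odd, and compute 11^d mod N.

726

727 − 1 = 726 = 2^1 · 363, so d = 363.
11^1 ≡ 11 (mod 727)
11^2 ≡ 11^2 = 121 ≡ 121 (mod 727)
11^4 ≡ 121^2 = 14641 ≡ 101 (mod 727)
11^8 ≡ 101^2 = 10201 ≡ 23 (mod 727)
11^16 ≡ 23^2 = 529 ≡ 529 (mod 727)
11^32 ≡ 529^2 = 279841 ≡ 673 (mod 727)
11^64 ≡ 673^2 = 452929 ≡ 8 (mod 727)
11^128 ≡ 8^2 = 64 ≡ 64 (mod 727)
11^256 ≡ 64^2 = 4096 ≡ 461 (mod 727)
363 = 256 + 64 + 32 + 8 + 2 + 1 in binary powers of 2.
So 11^363 ≡ 461 · 8 · 673 · 23 · 121 · 11 ≡ 726 (mod 727).
Since 11^d ≡ 726 (mod 727), base 11 does not prove 727 composite.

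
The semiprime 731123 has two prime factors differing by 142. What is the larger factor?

Since p = q + 142, we have 731123 = q(q + 142), so q² + 142q − 731123 = 0.
Discriminant: 142² + 4·731123 = 20164 + 2924492 = 2944656; √2944656 = 1716.
q = (−142 + 1716)/2 = 787, and p = q + 142 = 929.
Check: 787 · 929 = 731123.

929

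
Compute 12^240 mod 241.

12^1 ≡ 12 (mod 241)
12^2 ≡ 12^2 = 144 ≡ 144 (mod 241)
12^4 ≡ 144^2 = 20736 ≡ 10 (mod 241)
12^8 ≡ 10^2 = 100 ≡ 100 (mod 241)
12^16 ≡ 100^2 = 10000 ≡ 119 (mod 241)
12^32 ≡ 119^2 = 14161 ≡ 183 (mod 241)
12^64 ≡ 183^2 = 33489 ≡ 231 (mod 241)
12^128 ≡ 231^2 = 53361 ≡ 100 (mod 241)
240 = 128 + 64 + 32 + 16 in binary powers of 2.
So 12^240 ≡ 100 · 231 · 183 · 119 ≡ 1 (mod 241).
Since the result is 1, base 12 gives no evidence that 241 is composite.

1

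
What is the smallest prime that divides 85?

85 is odd.
Digit sum 13, not divisible by 3.
Ends in 5: divisible by 5.

5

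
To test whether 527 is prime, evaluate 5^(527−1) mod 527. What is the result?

5^1 ≡ 5 (mod 527)
5^2 ≡ 5^2 = 25 ≡ 25 (mod 527)
5^4 ≡ 25^2 = 625 ≡ 98 (mod 527)
5^8 ≡ 98^2 = 9604 ≡ 118 (mod 527)
5^16 ≡ 118^2 = 13924 ≡ 222 (mod 527)
5^32 ≡ 222^2 = 49284 ≡ 273 (mod 527)
5^64 ≡ 273^2 = 74529 ≡ 222 (mod 527)
5^128 ≡ 222^2 = 49284 ≡ 273 (mod 527)
5^256 ≡ 273^2 = 74529 ≡ 222 (mod 527)
5^512 ≡ 222^2 = 49284 ≡ 273 (mod 527)
526 = 512 + 8 + 4 + 2 in binary powers of 2.
So 5^526 ≡ 273 · 118 · 98 · 25 ≡ 253 (mod 527).
Since 253 ≠ 1, base 5 is a Fermat witness: 527 is composite.

253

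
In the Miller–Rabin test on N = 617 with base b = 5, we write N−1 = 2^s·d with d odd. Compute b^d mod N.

478

617 − 1 = 616 = 2^3 · 77, so d = 77.
5^1 ≡ 5 (mod 617)
5^2 ≡ 5^2 = 25 ≡ 25 (mod 617)
5^4 ≡ 25^2 = 625 ≡ 8 (mod 617)
5^8 ≡ 8^2 = 64 ≡ 64 (mod 617)
5^16 ≡ 64^2 = 4096 ≡ 394 (mod 617)
5^32 ≡ 394^2 = 155236 ≡ 369 (mod 617)
5^64 ≡ 369^2 = 136161 ≡ 421 (mod 617)
77 = 64 + 8 + 4 + 1 in binary powers of 2.
So 5^77 ≡ 421 · 64 · 8 · 5 ≡ 478 (mod 617).
Squaring chain: 478 → 194 → 616; reaches −1, so base 5 does not prove 617 composite.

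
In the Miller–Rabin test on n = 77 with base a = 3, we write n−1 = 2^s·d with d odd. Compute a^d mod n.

59

77 − 1 = 76 = 2^2 · 19, so d = 19.
3^1 ≡ 3 (mod 77)
3^2 ≡ 3^2 = 9 ≡ 9 (mod 77)
3^4 ≡ 9^2 = 81 ≡ 4 (mod 77)
3^8 ≡ 4^2 = 16 ≡ 16 (mod 77)
3^16 ≡ 16^2 = 256 ≡ 25 (mod 77)
19 = 16 + 2 + 1 in binary powers of 2.
So 3^19 ≡ 25 · 9 · 3 ≡ 59 (mod 77).
Squaring chain: 59 → 16; never reaches −1, so base 3 is a Miller–Rabin witness that 77 is composite.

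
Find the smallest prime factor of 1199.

1199 is odd.
Digit sum 20, not divisible by 3.
Ends in 9: not divisible by 5.
7: 1199 = 7·171 + 2
11: 1199 = 11·109

11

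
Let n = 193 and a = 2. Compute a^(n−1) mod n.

1

2^1 ≡ 2 (mod 193)
2^2 ≡ 2^2 = 4 ≡ 4 (mod 193)
2^4 ≡ 4^2 = 16 ≡ 16 (mod 193)
2^8 ≡ 16^2 = 256 ≡ 63 (mod 193)
2^16 ≡ 63^2 = 3969 ≡ 109 (mod 193)
2^32 ≡ 109^2 = 11881 ≡ 108 (mod 193)
2^64 ≡ 108^2 = 11664 ≡ 84 (mod 193)
2^128 ≡ 84^2 = 7056 ≡ 108 (mod 193)
192 = 128 + 64 in binary powers of 2.
So 2^192 ≡ 108 · 84 ≡ 1 (mod 193).
Since the result is 1, base 2 gives no evidence that 193 is composite.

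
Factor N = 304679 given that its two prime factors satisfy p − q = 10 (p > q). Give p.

Since p = q + 10, we have 304679 = q(q + 10), so q² + 10q − 304679 = 0.
Discriminant: 10² + 4·304679 = 100 + 1218716 = 1218816; √1218816 = 1104.
q = (−10 + 1104)/2 = 547, and p = q + 10 = 557.
Check: 547 · 557 = 304679.

557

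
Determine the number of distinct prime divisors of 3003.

4

3003 = 3 · 1001
1001 = 7 · 143
143 = 11 · 13
3003 = 3 · 7 · 11 · 13, which has 4 distinct prime factors.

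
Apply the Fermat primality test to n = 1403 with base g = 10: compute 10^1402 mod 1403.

10^1 ≡ 10 (mod 1403)
10^2 ≡ 10^2 = 100 ≡ 100 (mod 1403)
10^4 ≡ 100^2 = 10000 ≡ 179 (mod 1403)
10^8 ≡ 179^2 = 32041 ≡ 1175 (mod 1403)
10^16 ≡ 1175^2 = 1380625 ≡ 73 (mod 1403)
10^32 ≡ 73^2 = 5329 ≡ 1120 (mod 1403)
10^64 ≡ 1120^2 = 1254400 ≡ 118 (mod 1403)
10^128 ≡ 118^2 = 13924 ≡ 1297 (mod 1403)
10^256 ≡ 1297^2 = 1682209 ≡ 12 (mod 1403)
10^512 ≡ 12^2 = 144 ≡ 144 (mod 1403)
10^1024 ≡ 144^2 = 20736 ≡ 1094 (mod 1403)
1402 = 1024 + 256 + 64 + 32 + 16 + 8 + 2 in binary powers of 2.
So 10^1402 ≡ 1094 · 12 · 118 · 1120 · 73 · 1175 · 100 ≡ 1361 (mod 1403).
Since 1361 ≠ 1, base 10 is a Fermat witness: 1403 is composite.

1361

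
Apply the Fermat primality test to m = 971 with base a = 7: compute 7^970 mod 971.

1

7^1 ≡ 7 (mod 971)
7^2 ≡ 7^2 = 49 ≡ 49 (mod 971)
7^4 ≡ 49^2 = 2401 ≡ 459 (mod 971)
7^8 ≡ 459^2 = 210681 ≡ 945 (mod 971)
7^16 ≡ 945^2 = 893025 ≡ 676 (mod 971)
7^32 ≡ 676^2 = 456976 ≡ 606 (mod 971)
7^64 ≡ 606^2 = 367236 ≡ 198 (mod 971)
7^128 ≡ 198^2 = 39204 ≡ 364 (mod 971)
7^256 ≡ 364^2 = 132496 ≡ 440 (mod 971)
7^512 ≡ 440^2 = 193600 ≡ 371 (mod 971)
970 = 512 + 256 + 128 + 64 + 8 + 2 in binary powers of 2.
So 7^970 ≡ 371 · 440 · 364 · 198 · 945 · 49 ≡ 1 (mod 971).
Since the result is 1, base 7 gives no evidence that 971 is composite.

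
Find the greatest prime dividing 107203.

107203 = 23 · 4661
4661 = 59 · 79
79 is prime.
So 107203 = 23 · 59 · 79; the largest prime factor is 79.

79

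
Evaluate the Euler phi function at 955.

760

Factor: 955 = 5 · 191.
φ(955) = (5−1) · (191−1) = 4 · 190 = 760.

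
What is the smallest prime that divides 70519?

97

70519 is odd.
Digit sum 22, not divisible by 3.
Ends in 9: not divisible by 5.
7: 70519 = 7·10074 + 1
11: 70519 = 11·6410 + 9
13: 70519 = 13·5424 + 7
17: 70519 = 17·4148 + 3
19: 70519 = 19·3711 + 10
23: 70519 = 23·3066 + 1
29: 70519 = 29·2431 + 20
31: 70519 = 31·2274 + 25
37: 70519 = 37·1905 + 34
41: 70519 = 41·1719 + 40
43: 70519 = 43·1639 + 42
47: 70519 = 47·1500 + 19
53: 70519 = 53·1330 + 29
59: 70519 = 59·1195 + 14
61: 70519 = 61·1156 + 3
67: 70519 = 67·1052 + 35
71: 70519 = 71·993 + 16
73: 70519 = 73·966 + 1
79: 70519 = 79·892 + 51
83: 70519 = 83·849 + 52
89: 70519 = 89·792 + 31
97: 70519 = 97·727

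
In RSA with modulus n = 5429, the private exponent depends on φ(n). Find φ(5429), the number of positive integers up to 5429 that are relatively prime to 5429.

Factor: 5429 = 61 · 89.
φ(5429) = (61−1) · (89−1) = 60 · 88 = 5280.

5280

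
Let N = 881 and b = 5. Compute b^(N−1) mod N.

5^1 ≡ 5 (mod 881)
5^2 ≡ 5^2 = 25 ≡ 25 (mod 881)
5^4 ≡ 25^2 = 625 ≡ 625 (mod 881)
5^8 ≡ 625^2 = 390625 ≡ 342 (mod 881)
5^16 ≡ 342^2 = 116964 ≡ 672 (mod 881)
5^32 ≡ 672^2 = 451584 ≡ 512 (mod 881)
5^64 ≡ 512^2 = 262144 ≡ 487 (mod 881)
5^128 ≡ 487^2 = 237169 ≡ 180 (mod 881)
5^256 ≡ 180^2 = 32400 ≡ 684 (mod 881)
5^512 ≡ 684^2 = 467856 ≡ 45 (mod 881)
880 = 512 + 256 + 64 + 32 + 16 in binary powers of 2.
So 5^880 ≡ 45 · 684 · 487 · 512 · 672 ≡ 1 (mod 881).
Since the result is 1, base 5 gives no evidence that 881 is composite.

1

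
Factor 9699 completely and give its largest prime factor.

9699 = 3 · 3233
3233 = 53 · 61
61 is prime.
So 9699 = 3 · 53 · 61; the largest prime factor is 61.

61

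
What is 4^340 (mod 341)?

4^1 ≡ 4 (mod 341)
4^2 ≡ 4^2 = 16 ≡ 16 (mod 341)
4^4 ≡ 16^2 = 256 ≡ 256 (mod 341)
4^8 ≡ 256^2 = 65536 ≡ 64 (mod 341)
4^16 ≡ 64^2 = 4096 ≡ 4 (mod 341)
4^32 ≡ 4^2 = 16 ≡ 16 (mod 341)
4^64 ≡ 16^2 = 256 ≡ 256 (mod 341)
4^128 ≡ 256^2 = 65536 ≡ 64 (mod 341)
4^256 ≡ 64^2 = 4096 ≡ 4 (mod 341)
340 = 256 + 64 + 16 + 4 in binary powers of 2.
So 4^340 ≡ 4 · 256 · 4 · 256 ≡ 1 (mod 341).
Since the result is 1, base 4 gives no evidence that 341 is composite.

1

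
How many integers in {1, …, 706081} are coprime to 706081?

Factor: 706081 = 47 · 83 · 181.
φ(706081) = (47−1) · (83−1) · (181−1) = 46 · 82 · 180 = 678960.

678960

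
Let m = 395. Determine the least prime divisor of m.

395 is odd.
Digit sum 17, not divisible by 3.
Ends in 5: divisible by 5.

5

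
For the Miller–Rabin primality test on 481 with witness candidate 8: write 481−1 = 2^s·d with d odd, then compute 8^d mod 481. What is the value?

31

481 − 1 = 480 = 2^5 · 15, so d = 15.
8^1 ≡ 8 (mod 481)
8^2 ≡ 8^2 = 64 ≡ 64 (mod 481)
8^4 ≡ 64^2 = 4096 ≡ 248 (mod 481)
8^8 ≡ 248^2 = 61504 ≡ 417 (mod 481)
15 = 8 + 4 + 2 + 1 in binary powers of 2.
So 8^15 ≡ 417 · 248 · 64 · 8 ≡ 31 (mod 481).
Squaring chain: 31 → 480 → 1 → 1 → 1; reaches −1, so base 8 does not prove 481 composite.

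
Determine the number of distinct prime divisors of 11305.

4

11305 = 5 · 2261
2261 = 7 · 323
323 = 17 · 19
11305 = 5 · 7 · 17 · 19, which has 4 distinct prime factors.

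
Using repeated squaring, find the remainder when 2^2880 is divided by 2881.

2^1 ≡ 2 (mod 2881)
2^2 ≡ 2^2 = 4 ≡ 4 (mod 2881)
2^4 ≡ 4^2 = 16 ≡ 16 (mod 2881)
2^8 ≡ 16^2 = 256 ≡ 256 (mod 2881)
2^16 ≡ 256^2 = 65536 ≡ 2154 (mod 2881)
2^32 ≡ 2154^2 = 4639716 ≡ 1306 (mod 2881)
2^64 ≡ 1306^2 = 1705636 ≡ 84 (mod 2881)
2^128 ≡ 84^2 = 7056 ≡ 1294 (mod 2881)
2^256 ≡ 1294^2 = 1674436 ≡ 575 (mod 2881)
2^512 ≡ 575^2 = 330625 ≡ 2191 (mod 2881)
2^1024 ≡ 2191^2 = 4800481 ≡ 735 (mod 2881)
2^2048 ≡ 735^2 = 540225 ≡ 1478 (mod 2881)
2880 = 2048 + 512 + 256 + 64 in binary powers of 2.
So 2^2880 ≡ 1478 · 2191 · 575 · 84 ≡ 895 (mod 2881).
Since 895 ≠ 1, base 2 is a Fermat witness: 2881 is composite.

895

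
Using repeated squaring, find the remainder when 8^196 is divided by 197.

1

8^1 ≡ 8 (mod 197)
8^2 ≡ 8^2 = 64 ≡ 64 (mod 197)
8^4 ≡ 64^2 = 4096 ≡ 156 (mod 197)
8^8 ≡ 156^2 = 24336 ≡ 105 (mod 197)
8^16 ≡ 105^2 = 11025 ≡ 190 (mod 197)
8^32 ≡ 190^2 = 36100 ≡ 49 (mod 197)
8^64 ≡ 49^2 = 2401 ≡ 37 (mod 197)
8^128 ≡ 37^2 = 1369 ≡ 187 (mod 197)
196 = 128 + 64 + 4 in binary powers of 2.
So 8^196 ≡ 187 · 37 · 156 ≡ 1 (mod 197).
Since the result is 1, base 8 gives no evidence that 197 is composite.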